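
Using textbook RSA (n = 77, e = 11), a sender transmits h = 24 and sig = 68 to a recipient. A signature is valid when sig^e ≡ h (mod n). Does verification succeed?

sig^2 ≡ 68^2 = 4624 ≡ 4
sig^4 ≡ 4^2 = 16
sig^8 ≡ 16^2 = 256 ≡ 25
11 = 8 + 2 + 1, so sig^11 ≡ 25·4·68 ≡ 24 (mod 77)
Since 24 equals the digest 24, verification succeeds.

passes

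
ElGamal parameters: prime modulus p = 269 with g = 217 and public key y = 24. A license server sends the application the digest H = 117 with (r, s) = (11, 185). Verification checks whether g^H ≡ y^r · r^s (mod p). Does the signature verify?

verifies

Left side g^H mod p:
217^2 = 47089 ≡ 14
217^4 ≡ 14^2 = 196
217^8 ≡ 196^2 = 38416 ≡ 218
217^16 ≡ 218^2 = 47524 ≡ 180
217^32 ≡ 180^2 = 32400 ≡ 120
217^64 ≡ 120^2 = 14400 ≡ 143
117 = 64 + 32 + 16 + 4 + 1, so 217^117 ≡ 143·120·180·196·217 ≡ 225 (mod 269)
Right side y^r · r^s mod p:
24^2 = 576 ≡ 38
24^4 ≡ 38^2 = 1444 ≡ 99
24^8 ≡ 99^2 = 9801 ≡ 117
11 = 8 + 2 + 1, so 24^11 ≡ 117·38·24 ≡ 180 (mod 269)
11^2 = 121
11^4 ≡ 121^2 = 14641 ≡ 115
11^8 ≡ 115^2 = 13225 ≡ 44
11^16 ≡ 44^2 = 1936 ≡ 53
11^32 ≡ 53^2 = 2809 ≡ 119
11^64 ≡ 119^2 = 14161 ≡ 173
11^128 ≡ 173^2 = 29929 ≡ 70
185 = 128 + 32 + 16 + 8 + 1, so 11^185 ≡ 70·119·53·44·11 ≡ 203 (mod 269)
180·203 = 36540 ≡ 225 (mod 269)
225 ≡ 225 (mod 269), so the signature is genuine.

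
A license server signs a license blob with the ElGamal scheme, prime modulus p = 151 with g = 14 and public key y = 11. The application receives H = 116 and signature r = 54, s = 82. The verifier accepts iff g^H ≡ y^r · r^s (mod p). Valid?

yes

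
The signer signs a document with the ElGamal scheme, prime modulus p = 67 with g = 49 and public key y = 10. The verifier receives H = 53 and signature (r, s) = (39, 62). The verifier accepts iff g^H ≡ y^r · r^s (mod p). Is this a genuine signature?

Left side g^H mod p:
49^2 = 2401 ≡ 56
49^4 ≡ 56^2 = 3136 ≡ 54
49^8 ≡ 54^2 = 2916 ≡ 35
49^16 ≡ 35^2 = 1225 ≡ 19
49^32 ≡ 19^2 = 361 ≡ 26
53 = 32 + 16 + 4 + 1, so 49^53 ≡ 26·19·54·49 ≡ 21 (mod 67)
Right side y^r · r^s mod p:
10^2 = 100 ≡ 33
10^4 ≡ 33^2 = 1089 ≡ 17
10^8 ≡ 17^2 = 289 ≡ 21
10^16 ≡ 21^2 = 441 ≡ 39
10^32 ≡ 39^2 = 1521 ≡ 47
39 = 32 + 4 + 2 + 1, so 10^39 ≡ 47·17·33·10 ≡ 25 (mod 67)
39^2 = 1521 ≡ 47
39^4 ≡ 47^2 = 2209 ≡ 65
39^8 ≡ 65^2 = 4225 ≡ 4
39^16 ≡ 4^2 = 16
39^32 ≡ 16^2 = 256 ≡ 55
62 = 32 + 16 + 8 + 4 + 2, so 39^62 ≡ 55·16·4·65·47 ≡ 33 (mod 67)
25·33 = 825 ≡ 21 (mod 67)
21 ≡ 21 (mod 67), so the signature is genuine.

genuine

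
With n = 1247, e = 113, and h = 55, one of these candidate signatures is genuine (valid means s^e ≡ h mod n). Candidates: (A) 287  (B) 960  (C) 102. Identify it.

Candidate A: Squares mod 1247: 287^1≡287, 287^2≡67, 287^4≡748, 287^8≡848, 287^16≡832, 287^32≡139, 287^64≡616; 113 = 64 + 32 + 16 + 1, so 287^113 ≡ 616·139·832·287 ≡ 55 (mod 1247)
  → matches h = 55
Candidate B: Squares mod 1247: 960^1≡960, 960^2≡67, 960^4≡748, 960^8≡848, 960^16≡832, 960^32≡139, 960^64≡616; 113 = 64 + 32 + 16 + 1, so 960^113 ≡ 616·139·832·960 ≡ 1192 (mod 1247)
Candidate C: Squares mod 1247: 102^1≡102, 102^2≡428, 102^4≡1122, 102^8≡661, 102^16≡471, 102^32≡1122, 102^64≡661; 113 = 64 + 32 + 16 + 1, so 102^113 ≡ 661·1122·471·102 ≡ 102 (mod 1247)

A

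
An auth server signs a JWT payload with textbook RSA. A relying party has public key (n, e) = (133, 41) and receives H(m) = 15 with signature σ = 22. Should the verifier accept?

accept

σ^41 mod 133 = 15
σ^41 mod 133 = 15 matches H(m).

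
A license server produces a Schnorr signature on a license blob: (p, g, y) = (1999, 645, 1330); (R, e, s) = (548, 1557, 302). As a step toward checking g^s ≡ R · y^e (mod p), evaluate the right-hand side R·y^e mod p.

1330^2 = 1768900 ≡ 1784
1330^4 ≡ 1784^2 = 3182656 ≡ 248
1330^8 ≡ 248^2 = 61504 ≡ 1534
1330^16 ≡ 1534^2 = 2353156 ≡ 333
1330^32 ≡ 333^2 = 110889 ≡ 944
1330^64 ≡ 944^2 = 891136 ≡ 1581
1330^128 ≡ 1581^2 = 2499561 ≡ 811
1330^256 ≡ 811^2 = 657721 ≡ 50
1330^512 ≡ 50^2 = 2500 ≡ 501
1330^1024 ≡ 501^2 = 251001 ≡ 1126
1557 = 1024 + 512 + 16 + 4 + 1, so 1330^1557 ≡ 1126·501·333·248·1330 ≡ 1659 (mod 1999)
R · y^e ≡ 548·1659 = 909132 ≡ 1586 (mod 1999)

1586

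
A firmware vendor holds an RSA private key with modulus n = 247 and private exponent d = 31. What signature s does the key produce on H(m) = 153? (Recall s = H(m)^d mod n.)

153

(H(m))^2 ≡ 153^2 = 23409 ≡ 191
(H(m))^4 ≡ 191^2 = 36481 ≡ 172
(H(m))^8 ≡ 172^2 = 29584 ≡ 191
(H(m))^16 ≡ 191^2 = 36481 ≡ 172
31 = 16 + 8 + 4 + 2 + 1, so (H(m))^31 ≡ 172·191·172·191·153 ≡ 153 (mod 247)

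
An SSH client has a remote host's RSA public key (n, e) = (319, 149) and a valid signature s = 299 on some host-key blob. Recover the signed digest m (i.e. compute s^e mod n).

Squares mod 319: s^1≡299, s^2≡81, s^4≡181, s^8≡223, s^16≡284, s^32≡268, s^64≡49, s^128≡168
149 = 128 + 16 + 4 + 1, so s^149 ≡ 168·284·181·299 ≡ 6 (mod 319)

6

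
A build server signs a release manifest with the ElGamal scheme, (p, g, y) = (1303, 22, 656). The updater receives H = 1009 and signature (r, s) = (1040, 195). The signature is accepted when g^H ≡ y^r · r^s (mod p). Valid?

Left side g^H mod p:
Squares mod 1303: 22^1≡22, 22^2≡484, 22^4≡1019, 22^8≡1173, 22^16≡1264, 22^32≡218, 22^64≡616, 22^128≡283, 22^256≡606, 22^512≡1093
1009 = 512 + 256 + 128 + 64 + 32 + 16 + 1, so 22^1009 ≡ 1093·606·283·616·218·1264·22 ≡ 281 (mod 1303)
Right side y^r · r^s mod p:
Squares mod 1303: 656^1≡656, 656^2≡346, 656^4≡1143, 656^8≡843, 656^16≡514, 656^32≡990, 656^64≡244, 656^128≡901, 656^256≡32, 656^512≡1024, 656^1024≡964
1040 = 1024 + 16, so 656^1040 ≡ 964·514 ≡ 356 (mod 1303)
Squares mod 1303: 1040^1≡1040, 1040^2≡110, 1040^4≡373, 1040^8≡1011, 1040^16≡569, 1040^32≡617, 1040^64≡213, 1040^128≡1067
195 = 128 + 64 + 2 + 1, so 1040^195 ≡ 1067·213·110·1040 ≡ 1000 (mod 1303)
356·1000 = 356000 ≡ 281 (mod 1303)
281 ≡ 281 (mod 1303), so the signature is genuine.

yes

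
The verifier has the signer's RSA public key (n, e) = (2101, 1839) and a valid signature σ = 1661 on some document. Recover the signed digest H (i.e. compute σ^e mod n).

1804

σ^2 ≡ 1661^2 = 2758921 ≡ 308
σ^4 ≡ 308^2 = 94864 ≡ 319
σ^8 ≡ 319^2 = 101761 ≡ 913
σ^16 ≡ 913^2 = 833569 ≡ 1573
σ^32 ≡ 1573^2 = 2474329 ≡ 1452
σ^64 ≡ 1452^2 = 2108304 ≡ 1001
σ^128 ≡ 1001^2 = 1002001 ≡ 1925
σ^256 ≡ 1925^2 = 3705625 ≡ 1562
σ^512 ≡ 1562^2 = 2439844 ≡ 583
σ^1024 ≡ 583^2 = 339889 ≡ 1628
1839 = 1024 + 512 + 256 + 32 + 8 + 4 + 2 + 1, so σ^1839 ≡ 1628·583·1562·1452·913·319·308·1661 ≡ 1804 (mod 2101)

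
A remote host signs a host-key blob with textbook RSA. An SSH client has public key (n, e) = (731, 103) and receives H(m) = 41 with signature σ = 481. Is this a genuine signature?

forged

Squares mod 731: σ^1≡481, σ^2≡365, σ^4≡183, σ^8≡594, σ^16≡494, σ^32≡613, σ^64≡35
103 = 64 + 32 + 4 + 2 + 1, so σ^103 ≡ 35·613·183·365·481 ≡ 690 (mod 731)
690 ≠ 41, so verification fails.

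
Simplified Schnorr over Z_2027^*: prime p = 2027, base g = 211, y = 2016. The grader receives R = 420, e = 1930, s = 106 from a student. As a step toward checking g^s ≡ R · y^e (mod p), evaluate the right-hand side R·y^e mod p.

644

Squares mod 2027: 2016^1≡2016, 2016^2≡121, 2016^4≡452, 2016^8≡1604, 2016^16≡553, 2016^32≡1759, 2016^64≡879, 2016^128≡354, 2016^256≡1669, 2016^512≡463, 2016^1024≡1534
1930 = 1024 + 512 + 256 + 128 + 8 + 2, so 2016^1930 ≡ 1534·463·1669·354·1604·121 ≡ 1488 (mod 2027)
R · y^e ≡ 420·1488 = 624960 ≡ 644 (mod 2027)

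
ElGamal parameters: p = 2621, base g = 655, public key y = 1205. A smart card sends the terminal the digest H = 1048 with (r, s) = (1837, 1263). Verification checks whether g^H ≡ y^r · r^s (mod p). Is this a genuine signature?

genuine

Left side g^H mod p:
655^1048 mod 2621 = 1860
Right side y^r · r^s mod p:
1205^1837 mod 2621 = 2260
1837^1263 mod 2621 = 975
2260·975 = 2203500 ≡ 1860 (mod 2621)
1860 ≡ 1860 (mod 2621), so the signature is genuine.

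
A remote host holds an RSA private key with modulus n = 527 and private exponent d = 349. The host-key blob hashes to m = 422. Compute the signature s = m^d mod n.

Squares mod 527: m^1≡422, m^2≡485, m^4≡183, m^8≡288, m^16≡205, m^32≡392, m^64≡307, m^128≡443, m^256≡205
349 = 256 + 64 + 16 + 8 + 4 + 1, so m^349 ≡ 205·307·205·288·183·422 ≡ 90 (mod 527)

90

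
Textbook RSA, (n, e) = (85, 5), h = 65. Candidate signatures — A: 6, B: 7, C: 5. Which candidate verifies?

Candidate A: 6^5 mod 85 = 41
Candidate B: 7^5 mod 85 = 62
Candidate C: 5^5 mod 85 = 65
  → matches h = 65

C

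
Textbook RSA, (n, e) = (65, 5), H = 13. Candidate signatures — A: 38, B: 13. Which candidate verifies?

Candidate A: Squares mod 65: 38^1≡38, 38^2≡14, 38^4≡1; 5 = 4 + 1, so 38^5 ≡ 1·38 ≡ 38 (mod 65)
Candidate B: Squares mod 65: 13^1≡13, 13^2≡39, 13^4≡26; 5 = 4 + 1, so 13^5 ≡ 26·13 ≡ 13 (mod 65)
  → matches H = 13

B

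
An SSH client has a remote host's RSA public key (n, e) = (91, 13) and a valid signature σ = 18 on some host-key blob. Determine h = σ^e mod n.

σ^2 ≡ 18^2 = 324 ≡ 51
σ^4 ≡ 51^2 = 2601 ≡ 53
σ^8 ≡ 53^2 = 2809 ≡ 79
13 = 8 + 4 + 1, so σ^13 ≡ 79·53·18 ≡ 18 (mod 91)

18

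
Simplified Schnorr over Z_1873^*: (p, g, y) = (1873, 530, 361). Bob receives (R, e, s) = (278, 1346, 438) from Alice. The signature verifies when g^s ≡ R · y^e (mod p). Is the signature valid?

g^s mod p:
530^2 = 280900 ≡ 1823
530^4 ≡ 1823^2 = 3323329 ≡ 627
530^8 ≡ 627^2 = 393129 ≡ 1672
530^16 ≡ 1672^2 = 2795584 ≡ 1068
530^32 ≡ 1068^2 = 1140624 ≡ 1840
530^64 ≡ 1840^2 = 3385600 ≡ 1089
530^128 ≡ 1089^2 = 1185921 ≡ 312
530^256 ≡ 312^2 = 97344 ≡ 1821
438 = 256 + 128 + 32 + 16 + 4 + 2, so 530^438 ≡ 1821·312·1840·1068·627·1823 ≡ 1761 (mod 1873)
R · y^e mod p:
361^2 = 130321 ≡ 1084
361^4 ≡ 1084^2 = 1175056 ≡ 685
361^8 ≡ 685^2 = 469225 ≡ 975
361^16 ≡ 975^2 = 950625 ≡ 1014
361^32 ≡ 1014^2 = 1028196 ≡ 1792
361^64 ≡ 1792^2 = 3211264 ≡ 942
361^128 ≡ 942^2 = 887364 ≡ 1435
361^256 ≡ 1435^2 = 2059225 ≡ 798
361^512 ≡ 798^2 = 636804 ≡ 1857
361^1024 ≡ 1857^2 = 3448449 ≡ 256
1346 = 1024 + 256 + 64 + 2, so 361^1346 ≡ 256·798·942·1084 ≡ 1854 (mod 1873)
278·1854 = 515412 ≡ 337 (mod 1873)
1761 ≠ 337; the check fails.

invalid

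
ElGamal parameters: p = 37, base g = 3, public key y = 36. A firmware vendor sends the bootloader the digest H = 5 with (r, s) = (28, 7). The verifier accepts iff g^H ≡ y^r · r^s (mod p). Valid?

yes

Left side g^H mod p:
3^2 = 9
3^4 ≡ 9^2 = 81 ≡ 7
5 = 4 + 1, so 3^5 ≡ 7·3 ≡ 21 (mod 37)
Right side y^r · r^s mod p:
36^2 = 1296 ≡ 1
36^4 ≡ 1^2 = 1
36^8 ≡ 1^2 = 1
36^16 ≡ 1^2 = 1
28 = 16 + 8 + 4, so 36^28 ≡ 1·1·1 ≡ 1 (mod 37)
28^2 = 784 ≡ 7
28^4 ≡ 7^2 = 49 ≡ 12
7 = 4 + 2 + 1, so 28^7 ≡ 12·7·28 ≡ 21 (mod 37)
1·21 = 21 ≡ 21 (mod 37)
21 ≡ 21 (mod 37), so the signature is genuine.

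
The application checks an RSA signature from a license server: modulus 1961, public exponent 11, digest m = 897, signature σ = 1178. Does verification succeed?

fails

σ^2 ≡ 1178^2 = 1387684 ≡ 1257
σ^4 ≡ 1257^2 = 1580049 ≡ 1444
σ^8 ≡ 1444^2 = 2085136 ≡ 593
11 = 8 + 2 + 1, so σ^11 ≡ 593·1257·1178 ≡ 1486 (mod 1961)
1486 ≠ 897, so verification fails.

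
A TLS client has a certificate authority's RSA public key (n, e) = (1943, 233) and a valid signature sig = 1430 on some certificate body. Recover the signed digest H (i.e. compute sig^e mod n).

Squares mod 1943: sig^1≡1430, sig^2≡864, sig^4≡384, sig^8≡1731, sig^16≡255, sig^32≡906, sig^64≡890, sig^128≡1299
233 = 128 + 64 + 32 + 8 + 1, so sig^233 ≡ 1299·890·906·1731·1430 ≡ 1601 (mod 1943)

1601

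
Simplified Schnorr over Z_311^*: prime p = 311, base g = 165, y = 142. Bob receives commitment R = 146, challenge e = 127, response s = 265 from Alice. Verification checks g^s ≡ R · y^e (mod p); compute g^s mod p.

165^2 = 27225 ≡ 168
165^4 ≡ 168^2 = 28224 ≡ 234
165^8 ≡ 234^2 = 54756 ≡ 20
165^16 ≡ 20^2 = 400 ≡ 89
165^32 ≡ 89^2 = 7921 ≡ 146
165^64 ≡ 146^2 = 21316 ≡ 168
165^128 ≡ 168^2 = 28224 ≡ 234
165^256 ≡ 234^2 = 54756 ≡ 20
265 = 256 + 8 + 1, so 165^265 ≡ 20·20·165 ≡ 68 (mod 311)

68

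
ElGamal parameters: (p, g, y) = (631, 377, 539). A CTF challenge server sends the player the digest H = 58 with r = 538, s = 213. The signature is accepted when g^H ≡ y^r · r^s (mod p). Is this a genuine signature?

Left side g^H mod p:
Squares mod 631: 377^1≡377, 377^2≡154, 377^4≡369, 377^8≡496, 377^16≡557, 377^32≡428
58 = 32 + 16 + 8 + 2, so 377^58 ≡ 428·557·496·154 ≡ 391 (mod 631)
Right side y^r · r^s mod p:
Squares mod 631: 539^1≡539, 539^2≡261, 539^4≡604, 539^8≡98, 539^16≡139, 539^32≡391, 539^64≡179, 539^128≡491, 539^256≡39, 539^512≡259
538 = 512 + 16 + 8 + 2, so 539^538 ≡ 259·139·98·261 ≡ 134 (mod 631)
Squares mod 631: 538^1≡538, 538^2≡446, 538^4≡151, 538^8≡85, 538^16≡284, 538^32≡519, 538^64≡555, 538^128≡97
213 = 128 + 64 + 16 + 4 + 1, so 538^213 ≡ 97·555·284·151·538 ≡ 283 (mod 631)
134·283 = 37922 ≡ 62 (mod 631)
391 ≠ 62, so verification fails.

forged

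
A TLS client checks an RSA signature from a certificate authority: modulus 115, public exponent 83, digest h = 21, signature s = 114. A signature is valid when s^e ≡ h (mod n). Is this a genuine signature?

s^83 mod 115 = 114
s^83 mod 115 = 114, but h = 21.

forged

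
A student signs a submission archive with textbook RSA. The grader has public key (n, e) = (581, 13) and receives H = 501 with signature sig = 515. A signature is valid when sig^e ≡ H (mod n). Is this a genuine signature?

genuine

sig^2 ≡ 515^2 = 265225 ≡ 289
sig^4 ≡ 289^2 = 83521 ≡ 438
sig^8 ≡ 438^2 = 191844 ≡ 114
13 = 8 + 4 + 1, so sig^13 ≡ 114·438·515 ≡ 501 (mod 581)
sig^13 mod 581 = 501 matches H.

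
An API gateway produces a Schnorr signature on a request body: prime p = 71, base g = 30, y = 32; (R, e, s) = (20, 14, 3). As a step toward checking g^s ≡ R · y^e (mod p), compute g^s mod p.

Squares mod 71: 30^1≡30, 30^2≡48
3 = 2 + 1, so 30^3 ≡ 48·30 ≡ 20 (mod 71)

20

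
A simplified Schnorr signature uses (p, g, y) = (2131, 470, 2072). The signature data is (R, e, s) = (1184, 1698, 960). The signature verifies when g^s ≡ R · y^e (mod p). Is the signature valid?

g^s mod p:
470^2 = 220900 ≡ 1407
470^4 ≡ 1407^2 = 1979649 ≡ 2081
470^8 ≡ 2081^2 = 4330561 ≡ 369
470^16 ≡ 369^2 = 136161 ≡ 1908
470^32 ≡ 1908^2 = 3640464 ≡ 716
470^64 ≡ 716^2 = 512656 ≡ 1216
470^128 ≡ 1216^2 = 1478656 ≡ 1873
470^256 ≡ 1873^2 = 3508129 ≡ 503
470^512 ≡ 503^2 = 253009 ≡ 1551
960 = 512 + 256 + 128 + 64, so 470^960 ≡ 1551·503·1873·1216 ≡ 529 (mod 2131)
R · y^e mod p:
2072^2 = 4293184 ≡ 1350
2072^4 ≡ 1350^2 = 1822500 ≡ 495
2072^8 ≡ 495^2 = 245025 ≡ 2091
2072^16 ≡ 2091^2 = 4372281 ≡ 1600
2072^32 ≡ 1600^2 = 2560000 ≡ 669
2072^64 ≡ 669^2 = 447561 ≡ 51
2072^128 ≡ 51^2 = 2601 ≡ 470
2072^256 ≡ 470^2 = 220900 ≡ 1407
2072^512 ≡ 1407^2 = 1979649 ≡ 2081
2072^1024 ≡ 2081^2 = 4330561 ≡ 369
1698 = 1024 + 512 + 128 + 32 + 2, so 2072^1698 ≡ 369·2081·470·669·1350 ≡ 499 (mod 2131)
1184·499 = 590816 ≡ 529 (mod 2131)
529 ≡ 529 (mod 2131); signature holds.

valid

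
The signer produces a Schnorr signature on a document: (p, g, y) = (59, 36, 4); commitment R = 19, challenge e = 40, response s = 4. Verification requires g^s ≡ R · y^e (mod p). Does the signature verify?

verifies

g^s mod p:
36^4 mod 59 = 4
R · y^e mod p:
4^40 mod 59 = 53
19·53 = 1007 ≡ 4 (mod 59)
4 ≡ 4 (mod 59); signature holds.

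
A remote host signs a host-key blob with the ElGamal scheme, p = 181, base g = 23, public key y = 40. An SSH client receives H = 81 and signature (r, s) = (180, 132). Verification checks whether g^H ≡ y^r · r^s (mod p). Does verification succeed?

fails

Left side g^H mod p:
23^2 = 529 ≡ 167
23^4 ≡ 167^2 = 27889 ≡ 15
23^8 ≡ 15^2 = 225 ≡ 44
23^16 ≡ 44^2 = 1936 ≡ 126
23^32 ≡ 126^2 = 15876 ≡ 129
23^64 ≡ 129^2 = 16641 ≡ 170
81 = 64 + 16 + 1, so 23^81 ≡ 170·126·23 ≡ 159 (mod 181)
Right side y^r · r^s mod p:
40^2 = 1600 ≡ 152
40^4 ≡ 152^2 = 23104 ≡ 117
40^8 ≡ 117^2 = 13689 ≡ 114
40^16 ≡ 114^2 = 12996 ≡ 145
40^32 ≡ 145^2 = 21025 ≡ 29
40^64 ≡ 29^2 = 841 ≡ 117
40^128 ≡ 117^2 = 13689 ≡ 114
180 = 128 + 32 + 16 + 4, so 40^180 ≡ 114·29·145·117 ≡ 1 (mod 181)
180^2 = 32400 ≡ 1
180^4 ≡ 1^2 = 1
180^8 ≡ 1^2 = 1
180^16 ≡ 1^2 = 1
180^32 ≡ 1^2 = 1
180^64 ≡ 1^2 = 1
180^128 ≡ 1^2 = 1
132 = 128 + 4, so 180^132 ≡ 1·1 ≡ 1 (mod 181)
1·1 = 1 ≡ 1 (mod 181)
159 ≠ 1, so verification fails.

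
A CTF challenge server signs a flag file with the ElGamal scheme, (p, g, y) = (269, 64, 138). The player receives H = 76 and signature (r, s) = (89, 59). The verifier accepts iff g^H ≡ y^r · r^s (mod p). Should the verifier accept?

accept

Left side g^H mod p:
64^2 = 4096 ≡ 61
64^4 ≡ 61^2 = 3721 ≡ 224
64^8 ≡ 224^2 = 50176 ≡ 142
64^16 ≡ 142^2 = 20164 ≡ 258
64^32 ≡ 258^2 = 66564 ≡ 121
64^64 ≡ 121^2 = 14641 ≡ 115
76 = 64 + 8 + 4, so 64^76 ≡ 115·142·224 ≡ 58 (mod 269)
Right side y^r · r^s mod p:
138^2 = 19044 ≡ 214
138^4 ≡ 214^2 = 45796 ≡ 66
138^8 ≡ 66^2 = 4356 ≡ 52
138^16 ≡ 52^2 = 2704 ≡ 14
138^32 ≡ 14^2 = 196
138^64 ≡ 196^2 = 38416 ≡ 218
89 = 64 + 16 + 8 + 1, so 138^89 ≡ 218·14·52·138 ≡ 248 (mod 269)
89^2 = 7921 ≡ 120
89^4 ≡ 120^2 = 14400 ≡ 143
89^8 ≡ 143^2 = 20449 ≡ 5
89^16 ≡ 5^2 = 25
89^32 ≡ 25^2 = 625 ≡ 87
59 = 32 + 16 + 8 + 2 + 1, so 89^59 ≡ 87·25·5·120·89 ≡ 215 (mod 269)
248·215 = 53320 ≡ 58 (mod 269)
58 ≡ 58 (mod 269), so the signature is genuine.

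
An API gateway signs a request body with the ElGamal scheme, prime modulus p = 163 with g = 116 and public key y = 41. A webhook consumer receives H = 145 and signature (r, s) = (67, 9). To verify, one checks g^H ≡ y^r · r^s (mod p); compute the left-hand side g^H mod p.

117

Squares mod 163: 116^1≡116, 116^2≡90, 116^4≡113, 116^8≡55, 116^16≡91, 116^32≡131, 116^64≡46, 116^128≡160
145 = 128 + 16 + 1, so 116^145 ≡ 160·91·116 ≡ 117 (mod 163)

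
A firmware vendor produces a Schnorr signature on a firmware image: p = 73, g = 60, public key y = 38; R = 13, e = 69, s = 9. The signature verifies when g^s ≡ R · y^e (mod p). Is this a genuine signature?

forged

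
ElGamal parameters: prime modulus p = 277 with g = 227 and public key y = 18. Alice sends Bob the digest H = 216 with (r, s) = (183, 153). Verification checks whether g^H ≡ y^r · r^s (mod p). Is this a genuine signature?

genuine

Left side g^H mod p:
227^2 = 51529 ≡ 7
227^4 ≡ 7^2 = 49
227^8 ≡ 49^2 = 2401 ≡ 185
227^16 ≡ 185^2 = 34225 ≡ 154
227^32 ≡ 154^2 = 23716 ≡ 171
227^64 ≡ 171^2 = 29241 ≡ 156
227^128 ≡ 156^2 = 24336 ≡ 237
216 = 128 + 64 + 16 + 8, so 227^216 ≡ 237·156·154·185 ≡ 169 (mod 277)
Right side y^r · r^s mod p:
18^2 = 324 ≡ 47
18^4 ≡ 47^2 = 2209 ≡ 270
18^8 ≡ 270^2 = 72900 ≡ 49
18^16 ≡ 49^2 = 2401 ≡ 185
18^32 ≡ 185^2 = 34225 ≡ 154
18^64 ≡ 154^2 = 23716 ≡ 171
18^128 ≡ 171^2 = 29241 ≡ 156
183 = 128 + 32 + 16 + 4 + 2 + 1, so 18^183 ≡ 156·154·185·270·47·18 ≡ 132 (mod 277)
183^2 = 33489 ≡ 249
183^4 ≡ 249^2 = 62001 ≡ 230
183^8 ≡ 230^2 = 52900 ≡ 270
183^16 ≡ 270^2 = 72900 ≡ 49
183^32 ≡ 49^2 = 2401 ≡ 185
183^64 ≡ 185^2 = 34225 ≡ 154
183^128 ≡ 154^2 = 23716 ≡ 171
153 = 128 + 16 + 8 + 1, so 183^153 ≡ 171·49·270·183 ≡ 251 (mod 277)
132·251 = 33132 ≡ 169 (mod 277)
169 ≡ 169 (mod 277), so the signature is genuine.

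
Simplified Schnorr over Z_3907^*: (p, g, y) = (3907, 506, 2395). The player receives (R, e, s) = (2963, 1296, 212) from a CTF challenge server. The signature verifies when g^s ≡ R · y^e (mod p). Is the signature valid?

g^s mod p:
506^2 = 256036 ≡ 2081
506^4 ≡ 2081^2 = 4330561 ≡ 1605
506^8 ≡ 1605^2 = 2576025 ≡ 1312
506^16 ≡ 1312^2 = 1721344 ≡ 2264
506^32 ≡ 2264^2 = 5125696 ≡ 3619
506^64 ≡ 3619^2 = 13097161 ≡ 897
506^128 ≡ 897^2 = 804609 ≡ 3674
212 = 128 + 64 + 16 + 4, so 506^212 ≡ 3674·897·2264·1605 ≡ 1028 (mod 3907)
R · y^e mod p:
2395^2 = 5736025 ≡ 549
2395^4 ≡ 549^2 = 301401 ≡ 562
2395^8 ≡ 562^2 = 315844 ≡ 3284
2395^16 ≡ 3284^2 = 10784656 ≡ 1336
2395^32 ≡ 1336^2 = 1784896 ≡ 3304
2395^64 ≡ 3304^2 = 10916416 ≡ 258
2395^128 ≡ 258^2 = 66564 ≡ 145
2395^256 ≡ 145^2 = 21025 ≡ 1490
2395^512 ≡ 1490^2 = 2220100 ≡ 924
2395^1024 ≡ 924^2 = 853776 ≡ 2050
1296 = 1024 + 256 + 16, so 2395^1296 ≡ 2050·1490·1336 ≡ 1291 (mod 3907)
2963·1291 = 3825233 ≡ 280 (mod 3907)
1028 ≠ 280; the check fails.

invalid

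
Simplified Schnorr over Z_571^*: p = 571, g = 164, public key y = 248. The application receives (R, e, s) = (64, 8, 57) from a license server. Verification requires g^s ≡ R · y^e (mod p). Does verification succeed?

g^s mod p:
Squares mod 571: 164^1≡164, 164^2≡59, 164^4≡55, 164^8≡170, 164^16≡350, 164^32≡306
57 = 32 + 16 + 8 + 1, so 164^57 ≡ 306·350·170·164 ≡ 570 (mod 571)
R · y^e mod p:
Squares mod 571: 248^1≡248, 248^2≡407, 248^4≡59, 248^8≡55
248^8 ≡ 55 (mod 571)
64·55 = 3520 ≡ 94 (mod 571)
570 ≠ 94; the check fails.

fails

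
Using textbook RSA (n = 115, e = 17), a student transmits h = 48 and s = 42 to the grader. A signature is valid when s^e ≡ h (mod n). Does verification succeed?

Squares mod 115: s^1≡42, s^2≡39, s^4≡26, s^8≡101, s^16≡81
17 = 16 + 1, so s^17 ≡ 81·42 ≡ 67 (mod 115)
67 ≠ 48, so verification fails.

fails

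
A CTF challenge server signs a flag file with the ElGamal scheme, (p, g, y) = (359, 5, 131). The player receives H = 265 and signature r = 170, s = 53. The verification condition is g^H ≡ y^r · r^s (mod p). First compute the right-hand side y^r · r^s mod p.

Squares mod 359: 131^1≡131, 131^2≡288, 131^4≡15, 131^8≡225, 131^16≡6, 131^32≡36, 131^64≡219, 131^128≡214
170 = 128 + 32 + 8 + 2, so 131^170 ≡ 214·36·225·288 ≡ 262 (mod 359)
Squares mod 359: 170^1≡170, 170^2≡180, 170^4≡90, 170^8≡202, 170^16≡237, 170^32≡165
53 = 32 + 16 + 4 + 1, so 170^53 ≡ 165·237·90·170 ≡ 331 (mod 359)
y^r · r^s ≡ 262·331 = 86722 ≡ 203 (mod 359)

203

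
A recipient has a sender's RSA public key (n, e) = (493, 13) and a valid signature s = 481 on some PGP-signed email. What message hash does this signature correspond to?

Squares mod 493: s^1≡481, s^2≡144, s^4≡30, s^8≡407
13 = 8 + 4 + 1, so s^13 ≡ 407·30·481 ≡ 394 (mod 493)

394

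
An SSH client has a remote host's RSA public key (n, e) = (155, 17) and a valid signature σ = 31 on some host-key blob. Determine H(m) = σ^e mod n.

31

σ^2 ≡ 31^2 = 961 ≡ 31
σ^4 ≡ 31^2 = 961 ≡ 31
σ^8 ≡ 31^2 = 961 ≡ 31
σ^16 ≡ 31^2 = 961 ≡ 31
17 = 16 + 1, so σ^17 ≡ 31·31 ≡ 31 (mod 155)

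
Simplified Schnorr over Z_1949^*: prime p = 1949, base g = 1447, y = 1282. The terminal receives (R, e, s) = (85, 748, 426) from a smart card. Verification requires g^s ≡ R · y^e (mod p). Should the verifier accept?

reject

g^s mod p:
Squares mod 1949: 1447^1≡1447, 1447^2≡583, 1447^4≡763, 1447^8≡1367, 1447^16≡1547, 1447^32≡1786, 1447^64≡1232, 1447^128≡1502, 1447^256≡1011
426 = 256 + 128 + 32 + 8 + 2, so 1447^426 ≡ 1011·1502·1786·1367·583 ≡ 1018 (mod 1949)
R · y^e mod p:
Squares mod 1949: 1282^1≡1282, 1282^2≡517, 1282^4≡276, 1282^8≡165, 1282^16≡1888, 1282^32≡1772, 1282^64≡145, 1282^128≡1535, 1282^256≡1833, 1282^512≡1762
748 = 512 + 128 + 64 + 32 + 8 + 4, so 1282^748 ≡ 1762·1535·145·1772·165·276 ≡ 1073 (mod 1949)
85·1073 = 91205 ≡ 1551 (mod 1949)
1018 ≠ 1551; the check fails.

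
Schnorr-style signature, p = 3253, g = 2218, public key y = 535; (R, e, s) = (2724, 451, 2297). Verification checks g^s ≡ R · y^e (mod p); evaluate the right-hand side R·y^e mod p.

3192

535^2 = 286225 ≡ 3214
535^4 ≡ 3214^2 = 10329796 ≡ 1521
535^8 ≡ 1521^2 = 2313441 ≡ 558
535^16 ≡ 558^2 = 311364 ≡ 2329
535^32 ≡ 2329^2 = 5424241 ≡ 1490
535^64 ≡ 1490^2 = 2220100 ≡ 1554
535^128 ≡ 1554^2 = 2414916 ≡ 1190
535^256 ≡ 1190^2 = 1416100 ≡ 1045
451 = 256 + 128 + 64 + 2 + 1, so 535^451 ≡ 1045·1190·1554·3214·535 ≡ 2466 (mod 3253)
R · y^e ≡ 2724·2466 = 6717384 ≡ 3192 (mod 3253)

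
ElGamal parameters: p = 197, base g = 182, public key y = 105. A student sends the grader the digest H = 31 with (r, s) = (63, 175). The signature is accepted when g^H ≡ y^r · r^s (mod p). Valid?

no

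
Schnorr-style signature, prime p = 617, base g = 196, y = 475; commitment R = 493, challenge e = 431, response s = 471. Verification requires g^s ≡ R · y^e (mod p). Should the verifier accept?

reject

g^s mod p:
196^2 = 38416 ≡ 162
196^4 ≡ 162^2 = 26244 ≡ 330
196^8 ≡ 330^2 = 108900 ≡ 308
196^16 ≡ 308^2 = 94864 ≡ 463
196^32 ≡ 463^2 = 214369 ≡ 270
196^64 ≡ 270^2 = 72900 ≡ 94
196^128 ≡ 94^2 = 8836 ≡ 198
196^256 ≡ 198^2 = 39204 ≡ 333
471 = 256 + 128 + 64 + 16 + 4 + 2 + 1, so 196^471 ≡ 333·198·94·463·330·162·196 ≡ 519 (mod 617)
R · y^e mod p:
475^2 = 225625 ≡ 420
475^4 ≡ 420^2 = 176400 ≡ 555
475^8 ≡ 555^2 = 308025 ≡ 142
475^16 ≡ 142^2 = 20164 ≡ 420
475^32 ≡ 420^2 = 176400 ≡ 555
475^64 ≡ 555^2 = 308025 ≡ 142
475^128 ≡ 142^2 = 20164 ≡ 420
475^256 ≡ 420^2 = 176400 ≡ 555
431 = 256 + 128 + 32 + 8 + 4 + 2 + 1, so 475^431 ≡ 555·420·555·142·555·420·475 ≡ 62 (mod 617)
493·62 = 30566 ≡ 333 (mod 617)
519 ≠ 333; the check fails.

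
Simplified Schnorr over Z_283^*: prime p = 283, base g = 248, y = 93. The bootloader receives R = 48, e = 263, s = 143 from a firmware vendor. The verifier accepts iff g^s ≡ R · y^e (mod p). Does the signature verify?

g^s mod p:
248^143 mod 283 = 93
R · y^e mod p:
93^263 mod 283 = 41
48·41 = 1968 ≡ 270 (mod 283)
93 ≠ 270; the check fails.

does not verify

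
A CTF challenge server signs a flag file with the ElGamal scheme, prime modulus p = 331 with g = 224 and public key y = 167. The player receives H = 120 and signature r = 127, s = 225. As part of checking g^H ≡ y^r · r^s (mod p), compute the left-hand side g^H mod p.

224^2 = 50176 ≡ 195
224^4 ≡ 195^2 = 38025 ≡ 291
224^8 ≡ 291^2 = 84681 ≡ 276
224^16 ≡ 276^2 = 76176 ≡ 46
224^32 ≡ 46^2 = 2116 ≡ 130
224^64 ≡ 130^2 = 16900 ≡ 19
120 = 64 + 32 + 16 + 8, so 224^120 ≡ 19·130·46·276 ≡ 180 (mod 331)

180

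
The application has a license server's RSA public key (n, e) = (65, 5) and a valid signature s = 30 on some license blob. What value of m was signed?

10

Squares mod 65: s^1≡30, s^2≡55, s^4≡35
5 = 4 + 1, so s^5 ≡ 35·30 ≡ 10 (mod 65)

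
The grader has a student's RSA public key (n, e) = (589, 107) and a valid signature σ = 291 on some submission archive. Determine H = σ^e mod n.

σ^2 ≡ 291^2 = 84681 ≡ 454
σ^4 ≡ 454^2 = 206116 ≡ 555
σ^8 ≡ 555^2 = 308025 ≡ 567
σ^16 ≡ 567^2 = 321489 ≡ 484
σ^32 ≡ 484^2 = 234256 ≡ 423
σ^64 ≡ 423^2 = 178929 ≡ 462
107 = 64 + 32 + 8 + 2 + 1, so σ^107 ≡ 462·423·567·454·291 ≡ 73 (mod 589)

73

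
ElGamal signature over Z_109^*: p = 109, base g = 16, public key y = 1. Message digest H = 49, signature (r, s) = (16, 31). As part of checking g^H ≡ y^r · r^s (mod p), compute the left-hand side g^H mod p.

16^2 = 256 ≡ 38
16^4 ≡ 38^2 = 1444 ≡ 27
16^8 ≡ 27^2 = 729 ≡ 75
16^16 ≡ 75^2 = 5625 ≡ 66
16^32 ≡ 66^2 = 4356 ≡ 105
49 = 32 + 16 + 1, so 16^49 ≡ 105·66·16 ≡ 27 (mod 109)

27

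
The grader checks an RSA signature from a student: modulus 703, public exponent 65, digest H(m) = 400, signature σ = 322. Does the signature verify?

Squares mod 703: σ^1≡322, σ^2≡343, σ^4≡248, σ^8≡343, σ^16≡248, σ^32≡343, σ^64≡248
65 = 64 + 1, so σ^65 ≡ 248·322 ≡ 417 (mod 703)
417 ≠ 400, so verification fails.

does not verify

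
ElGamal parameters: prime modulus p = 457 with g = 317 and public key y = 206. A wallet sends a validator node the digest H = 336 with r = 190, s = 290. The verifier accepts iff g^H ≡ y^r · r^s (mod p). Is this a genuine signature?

genuine

Left side g^H mod p:
317^2 = 100489 ≡ 406
317^4 ≡ 406^2 = 164836 ≡ 316
317^8 ≡ 316^2 = 99856 ≡ 230
317^16 ≡ 230^2 = 52900 ≡ 345
317^32 ≡ 345^2 = 119025 ≡ 205
317^64 ≡ 205^2 = 42025 ≡ 438
317^128 ≡ 438^2 = 191844 ≡ 361
317^256 ≡ 361^2 = 130321 ≡ 76
336 = 256 + 64 + 16, so 317^336 ≡ 76·438·345 ≡ 407 (mod 457)
Right side y^r · r^s mod p:
206^2 = 42436 ≡ 392
206^4 ≡ 392^2 = 153664 ≡ 112
206^8 ≡ 112^2 = 12544 ≡ 205
206^16 ≡ 205^2 = 42025 ≡ 438
206^32 ≡ 438^2 = 191844 ≡ 361
206^64 ≡ 361^2 = 130321 ≡ 76
206^128 ≡ 76^2 = 5776 ≡ 292
190 = 128 + 32 + 16 + 8 + 4 + 2, so 206^190 ≡ 292·361·438·205·112·392 ≡ 439 (mod 457)
190^2 = 36100 ≡ 454
190^4 ≡ 454^2 = 206116 ≡ 9
190^8 ≡ 9^2 = 81
190^16 ≡ 81^2 = 6561 ≡ 163
190^32 ≡ 163^2 = 26569 ≡ 63
190^64 ≡ 63^2 = 3969 ≡ 313
190^128 ≡ 313^2 = 97969 ≡ 171
190^256 ≡ 171^2 = 29241 ≡ 450
290 = 256 + 32 + 2, so 190^290 ≡ 450·63·454 ≡ 409 (mod 457)
439·409 = 179551 ≡ 407 (mod 457)
407 ≡ 407 (mod 457), so the signature is genuine.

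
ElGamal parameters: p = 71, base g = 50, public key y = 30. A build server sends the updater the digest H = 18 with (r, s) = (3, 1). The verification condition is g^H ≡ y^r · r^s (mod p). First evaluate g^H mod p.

60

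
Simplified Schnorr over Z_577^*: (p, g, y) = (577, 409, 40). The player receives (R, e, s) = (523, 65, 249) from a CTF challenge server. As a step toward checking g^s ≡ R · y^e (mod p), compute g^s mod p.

409^2 = 167281 ≡ 528
409^4 ≡ 528^2 = 278784 ≡ 93
409^8 ≡ 93^2 = 8649 ≡ 571
409^16 ≡ 571^2 = 326041 ≡ 36
409^32 ≡ 36^2 = 1296 ≡ 142
409^64 ≡ 142^2 = 20164 ≡ 546
409^128 ≡ 546^2 = 298116 ≡ 384
249 = 128 + 64 + 32 + 16 + 8 + 1, so 409^249 ≡ 384·546·142·36·571·409 ≡ 333 (mod 577)

333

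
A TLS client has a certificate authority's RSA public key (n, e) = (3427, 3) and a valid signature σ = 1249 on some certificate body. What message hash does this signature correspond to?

3264

σ^2 ≡ 1249^2 = 1560001 ≡ 716
3 = 2 + 1, so σ^3 ≡ 716·1249 ≡ 3264 (mod 3427)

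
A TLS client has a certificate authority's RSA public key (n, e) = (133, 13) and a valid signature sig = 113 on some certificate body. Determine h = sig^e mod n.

113

sig^2 ≡ 113^2 = 12769 ≡ 1
sig^4 ≡ 1^2 = 1
sig^8 ≡ 1^2 = 1
13 = 8 + 4 + 1, so sig^13 ≡ 1·1·113 ≡ 113 (mod 133)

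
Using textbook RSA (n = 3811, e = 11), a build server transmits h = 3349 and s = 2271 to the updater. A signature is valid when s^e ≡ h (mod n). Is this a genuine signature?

forged

s^2 ≡ 2271^2 = 5157441 ≡ 1158
s^4 ≡ 1158^2 = 1340964 ≡ 3303
s^8 ≡ 3303^2 = 10909809 ≡ 2727
11 = 8 + 2 + 1, so s^11 ≡ 2727·1158·2271 ≡ 563 (mod 3811)
s^11 mod 3811 = 563, but h = 3349.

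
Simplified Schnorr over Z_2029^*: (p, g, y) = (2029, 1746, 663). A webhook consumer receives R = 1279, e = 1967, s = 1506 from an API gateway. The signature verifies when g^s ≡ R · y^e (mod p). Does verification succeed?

passes

g^s mod p:
1746^2 = 3048516 ≡ 958
1746^4 ≡ 958^2 = 917764 ≡ 656
1746^8 ≡ 656^2 = 430336 ≡ 188
1746^16 ≡ 188^2 = 35344 ≡ 851
1746^32 ≡ 851^2 = 724201 ≡ 1877
1746^64 ≡ 1877^2 = 3523129 ≡ 785
1746^128 ≡ 785^2 = 616225 ≡ 1438
1746^256 ≡ 1438^2 = 2067844 ≡ 293
1746^512 ≡ 293^2 = 85849 ≡ 631
1746^1024 ≡ 631^2 = 398161 ≡ 477
1506 = 1024 + 256 + 128 + 64 + 32 + 2, so 1746^1506 ≡ 477·293·1438·785·1877·958 ≡ 1413 (mod 2029)
R · y^e mod p:
663^2 = 439569 ≡ 1305
663^4 ≡ 1305^2 = 1703025 ≡ 694
663^8 ≡ 694^2 = 481636 ≡ 763
663^16 ≡ 763^2 = 582169 ≡ 1875
663^32 ≡ 1875^2 = 3515625 ≡ 1397
663^64 ≡ 1397^2 = 1951609 ≡ 1740
663^128 ≡ 1740^2 = 3027600 ≡ 332
663^256 ≡ 332^2 = 110224 ≡ 658
663^512 ≡ 658^2 = 432964 ≡ 787
663^1024 ≡ 787^2 = 619369 ≡ 524
1967 = 1024 + 512 + 256 + 128 + 32 + 8 + 4 + 2 + 1, so 663^1967 ≡ 524·787·658·332·1397·763·694·1305·663 ≡ 2019 (mod 2029)
1279·2019 = 2582301 ≡ 1413 (mod 2029)
1413 ≡ 1413 (mod 2029); signature holds.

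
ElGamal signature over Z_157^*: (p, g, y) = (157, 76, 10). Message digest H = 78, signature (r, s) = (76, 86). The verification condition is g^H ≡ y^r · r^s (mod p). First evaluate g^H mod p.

1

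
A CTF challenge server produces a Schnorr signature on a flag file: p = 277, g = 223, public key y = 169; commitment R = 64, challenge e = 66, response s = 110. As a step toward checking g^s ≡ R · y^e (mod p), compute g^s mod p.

225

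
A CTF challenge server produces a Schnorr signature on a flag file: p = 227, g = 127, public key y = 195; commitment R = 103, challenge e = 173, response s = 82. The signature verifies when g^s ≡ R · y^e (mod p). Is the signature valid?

g^s mod p:
127^2 = 16129 ≡ 12
127^4 ≡ 12^2 = 144
127^8 ≡ 144^2 = 20736 ≡ 79
127^16 ≡ 79^2 = 6241 ≡ 112
127^32 ≡ 112^2 = 12544 ≡ 59
127^64 ≡ 59^2 = 3481 ≡ 76
82 = 64 + 16 + 2, so 127^82 ≡ 76·112·12 ≡ 221 (mod 227)
R · y^e mod p:
195^2 = 38025 ≡ 116
195^4 ≡ 116^2 = 13456 ≡ 63
195^8 ≡ 63^2 = 3969 ≡ 110
195^16 ≡ 110^2 = 12100 ≡ 69
195^32 ≡ 69^2 = 4761 ≡ 221
195^64 ≡ 221^2 = 48841 ≡ 36
195^128 ≡ 36^2 = 1296 ≡ 161
173 = 128 + 32 + 8 + 4 + 1, so 195^173 ≡ 161·221·110·63·195 ≡ 33 (mod 227)
103·33 = 3399 ≡ 221 (mod 227)
221 ≡ 221 (mod 227); signature holds.

valid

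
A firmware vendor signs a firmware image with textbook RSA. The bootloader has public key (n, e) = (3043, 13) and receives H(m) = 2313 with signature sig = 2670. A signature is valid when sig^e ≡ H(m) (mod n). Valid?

yes

sig^2 ≡ 2670^2 = 7128900 ≡ 2194
sig^4 ≡ 2194^2 = 4813636 ≡ 2653
sig^8 ≡ 2653^2 = 7038409 ≡ 2993
13 = 8 + 4 + 1, so sig^13 ≡ 2993·2653·2670 ≡ 2313 (mod 3043)
2313 = H(m), so the signature checks out.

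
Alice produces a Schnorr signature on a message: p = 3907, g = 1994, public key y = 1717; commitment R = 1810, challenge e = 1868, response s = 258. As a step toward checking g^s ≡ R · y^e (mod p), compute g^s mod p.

3665

1994^2 = 3976036 ≡ 2617
1994^4 ≡ 2617^2 = 6848689 ≡ 3625
1994^8 ≡ 3625^2 = 13140625 ≡ 1384
1994^16 ≡ 1384^2 = 1915456 ≡ 1026
1994^32 ≡ 1026^2 = 1052676 ≡ 1693
1994^64 ≡ 1693^2 = 2866249 ≡ 2418
1994^128 ≡ 2418^2 = 5846724 ≡ 1852
1994^256 ≡ 1852^2 = 3429904 ≡ 3465
258 = 256 + 2, so 1994^258 ≡ 3465·2617 ≡ 3665 (mod 3907)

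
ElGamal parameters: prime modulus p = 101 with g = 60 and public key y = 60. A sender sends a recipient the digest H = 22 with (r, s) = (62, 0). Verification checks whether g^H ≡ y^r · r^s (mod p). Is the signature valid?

Left side g^H mod p:
60^2 = 3600 ≡ 65
60^4 ≡ 65^2 = 4225 ≡ 84
60^8 ≡ 84^2 = 7056 ≡ 87
60^16 ≡ 87^2 = 7569 ≡ 95
22 = 16 + 4 + 2, so 60^22 ≡ 95·84·65 ≡ 65 (mod 101)
Right side y^r · r^s mod p:
60^2 = 3600 ≡ 65
60^4 ≡ 65^2 = 4225 ≡ 84
60^8 ≡ 84^2 = 7056 ≡ 87
60^16 ≡ 87^2 = 7569 ≡ 95
60^32 ≡ 95^2 = 9025 ≡ 36
62 = 32 + 16 + 8 + 4 + 2, so 60^62 ≡ 36·95·87·84·65 ≡ 65 (mod 101)
62^0 mod 101 = 1
65·1 = 65 ≡ 65 (mod 101)
65 ≡ 65 (mod 101), so the signature is genuine.

valid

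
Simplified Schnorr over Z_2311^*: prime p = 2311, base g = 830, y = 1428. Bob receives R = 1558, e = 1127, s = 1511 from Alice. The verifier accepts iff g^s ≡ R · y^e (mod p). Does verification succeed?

g^s mod p:
830^2 = 688900 ≡ 222
830^4 ≡ 222^2 = 49284 ≡ 753
830^8 ≡ 753^2 = 567009 ≡ 814
830^16 ≡ 814^2 = 662596 ≡ 1650
830^32 ≡ 1650^2 = 2722500 ≡ 142
830^64 ≡ 142^2 = 20164 ≡ 1676
830^128 ≡ 1676^2 = 2808976 ≡ 1111
830^256 ≡ 1111^2 = 1234321 ≡ 247
830^512 ≡ 247^2 = 61009 ≡ 923
830^1024 ≡ 923^2 = 851929 ≡ 1481
1511 = 1024 + 256 + 128 + 64 + 32 + 4 + 2 + 1, so 830^1511 ≡ 1481·247·1111·1676·142·753·222·830 ≡ 1642 (mod 2311)
R · y^e mod p:
1428^2 = 2039184 ≡ 882
1428^4 ≡ 882^2 = 777924 ≡ 1428
1428^8 ≡ 1428^2 = 2039184 ≡ 882
1428^16 ≡ 882^2 = 777924 ≡ 1428
1428^32 ≡ 1428^2 = 2039184 ≡ 882
1428^64 ≡ 882^2 = 777924 ≡ 1428
1428^128 ≡ 1428^2 = 2039184 ≡ 882
1428^256 ≡ 882^2 = 777924 ≡ 1428
1428^512 ≡ 1428^2 = 2039184 ≡ 882
1428^1024 ≡ 882^2 = 777924 ≡ 1428
1127 = 1024 + 64 + 32 + 4 + 2 + 1, so 1428^1127 ≡ 1428·1428·882·1428·882·1428 ≡ 882 (mod 2311)
1558·882 = 1374156 ≡ 1422 (mod 2311)
1642 ≠ 1422; the check fails.

fails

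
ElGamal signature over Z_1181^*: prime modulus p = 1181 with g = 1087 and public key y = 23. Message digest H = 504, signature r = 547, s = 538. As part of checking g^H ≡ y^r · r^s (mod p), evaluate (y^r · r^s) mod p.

23^2 = 529
23^4 ≡ 529^2 = 279841 ≡ 1125
23^8 ≡ 1125^2 = 1265625 ≡ 774
23^16 ≡ 774^2 = 599076 ≡ 309
23^32 ≡ 309^2 = 95481 ≡ 1001
23^64 ≡ 1001^2 = 1002001 ≡ 513
23^128 ≡ 513^2 = 263169 ≡ 987
23^256 ≡ 987^2 = 974169 ≡ 1025
23^512 ≡ 1025^2 = 1050625 ≡ 716
547 = 512 + 32 + 2 + 1, so 23^547 ≡ 716·1001·529·23 ≡ 419 (mod 1181)
547^2 = 299209 ≡ 416
547^4 ≡ 416^2 = 173056 ≡ 630
547^8 ≡ 630^2 = 396900 ≡ 84
547^16 ≡ 84^2 = 7056 ≡ 1151
547^32 ≡ 1151^2 = 1324801 ≡ 900
547^64 ≡ 900^2 = 810000 ≡ 1015
547^128 ≡ 1015^2 = 1030225 ≡ 393
547^256 ≡ 393^2 = 154449 ≡ 919
547^512 ≡ 919^2 = 844561 ≡ 146
538 = 512 + 16 + 8 + 2, so 547^538 ≡ 146·1151·84·416 ≡ 518 (mod 1181)
y^r · r^s ≡ 419·518 = 217042 ≡ 919 (mod 1181)

919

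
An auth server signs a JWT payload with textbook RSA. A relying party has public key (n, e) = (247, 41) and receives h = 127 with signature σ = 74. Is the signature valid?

invalid

Squares mod 247: σ^1≡74, σ^2≡42, σ^4≡35, σ^8≡237, σ^16≡100, σ^32≡120
41 = 32 + 8 + 1, so σ^41 ≡ 120·237·74 ≡ 120 (mod 247)
The recovered value 120 does not match the digest 127.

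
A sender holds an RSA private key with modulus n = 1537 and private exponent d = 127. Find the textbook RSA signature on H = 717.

1023

H^2 ≡ 717^2 = 514089 ≡ 731
H^4 ≡ 731^2 = 534361 ≡ 1022
H^8 ≡ 1022^2 = 1044484 ≡ 861
H^16 ≡ 861^2 = 741321 ≡ 487
H^32 ≡ 487^2 = 237169 ≡ 471
H^64 ≡ 471^2 = 221841 ≡ 513
127 = 64 + 32 + 16 + 8 + 4 + 2 + 1, so H^127 ≡ 513·471·487·861·1022·731·717 ≡ 1023 (mod 1537)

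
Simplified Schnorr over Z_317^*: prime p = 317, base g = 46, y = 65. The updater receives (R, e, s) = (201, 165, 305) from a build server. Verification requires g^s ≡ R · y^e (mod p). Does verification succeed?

passes

g^s mod p:
46^2 = 2116 ≡ 214
46^4 ≡ 214^2 = 45796 ≡ 148
46^8 ≡ 148^2 = 21904 ≡ 31
46^16 ≡ 31^2 = 961 ≡ 10
46^32 ≡ 10^2 = 100
46^64 ≡ 100^2 = 10000 ≡ 173
46^128 ≡ 173^2 = 29929 ≡ 131
46^256 ≡ 131^2 = 17161 ≡ 43
305 = 256 + 32 + 16 + 1, so 46^305 ≡ 43·100·10·46 ≡ 237 (mod 317)
R · y^e mod p:
65^2 = 4225 ≡ 104
65^4 ≡ 104^2 = 10816 ≡ 38
65^8 ≡ 38^2 = 1444 ≡ 176
65^16 ≡ 176^2 = 30976 ≡ 227
65^32 ≡ 227^2 = 51529 ≡ 175
65^64 ≡ 175^2 = 30625 ≡ 193
65^128 ≡ 193^2 = 37249 ≡ 160
165 = 128 + 32 + 4 + 1, so 65^165 ≡ 160·175·38·65 ≡ 110 (mod 317)
201·110 = 22110 ≡ 237 (mod 317)
237 ≡ 237 (mod 317); signature holds.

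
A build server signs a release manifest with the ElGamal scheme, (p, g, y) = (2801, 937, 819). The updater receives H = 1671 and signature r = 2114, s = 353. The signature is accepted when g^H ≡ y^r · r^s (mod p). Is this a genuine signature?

forged

Left side g^H mod p:
937^2 = 877969 ≡ 1256
937^4 ≡ 1256^2 = 1577536 ≡ 573
937^8 ≡ 573^2 = 328329 ≡ 612
937^16 ≡ 612^2 = 374544 ≡ 2011
937^32 ≡ 2011^2 = 4044121 ≡ 2278
937^64 ≡ 2278^2 = 5189284 ≡ 1832
937^128 ≡ 1832^2 = 3356224 ≡ 626
937^256 ≡ 626^2 = 391876 ≡ 2537
937^512 ≡ 2537^2 = 6436369 ≡ 2472
937^1024 ≡ 2472^2 = 6110784 ≡ 1803
1671 = 1024 + 512 + 128 + 4 + 2 + 1, so 937^1671 ≡ 1803·2472·626·573·1256·937 ≡ 1855 (mod 2801)
Right side y^r · r^s mod p:
819^2 = 670761 ≡ 1322
819^4 ≡ 1322^2 = 1747684 ≡ 2661
819^8 ≡ 2661^2 = 7080921 ≡ 2794
819^16 ≡ 2794^2 = 7806436 ≡ 49
819^32 ≡ 49^2 = 2401
819^64 ≡ 2401^2 = 5764801 ≡ 343
819^128 ≡ 343^2 = 117649 ≡ 7
819^256 ≡ 7^2 = 49
819^512 ≡ 49^2 = 2401
819^1024 ≡ 2401^2 = 5764801 ≡ 343
819^2048 ≡ 343^2 = 117649 ≡ 7
2114 = 2048 + 64 + 2, so 819^2114 ≡ 7·343·1322 ≡ 589 (mod 2801)
2114^2 = 4468996 ≡ 1401
2114^4 ≡ 1401^2 = 1962801 ≡ 2101
2114^8 ≡ 2101^2 = 4414201 ≡ 2626
2114^16 ≡ 2626^2 = 6895876 ≡ 2615
2114^32 ≡ 2615^2 = 6838225 ≡ 984
2114^64 ≡ 984^2 = 968256 ≡ 1911
2114^128 ≡ 1911^2 = 3651921 ≡ 2218
2114^256 ≡ 2218^2 = 4919524 ≡ 968
353 = 256 + 64 + 32 + 1, so 2114^353 ≡ 968·1911·984·2114 ≡ 2415 (mod 2801)
589·2415 = 1422435 ≡ 2328 (mod 2801)
1855 ≠ 2328, so verification fails.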